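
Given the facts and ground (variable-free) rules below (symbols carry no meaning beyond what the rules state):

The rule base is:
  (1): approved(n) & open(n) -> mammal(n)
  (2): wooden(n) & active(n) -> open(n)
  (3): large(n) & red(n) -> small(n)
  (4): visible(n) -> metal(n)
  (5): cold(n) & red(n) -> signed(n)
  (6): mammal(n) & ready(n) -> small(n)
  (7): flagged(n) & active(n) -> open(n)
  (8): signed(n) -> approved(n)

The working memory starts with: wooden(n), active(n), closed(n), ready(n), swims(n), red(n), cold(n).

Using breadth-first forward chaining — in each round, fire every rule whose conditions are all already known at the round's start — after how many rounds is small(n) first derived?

4

Round 1 — (2), (5), derive open(n), signed(n).
Round 2 — (8), derive approved(n).
Round 3 — (1), derive mammal(n).
Round 4 — (6), derive small(n).
small(n) first appears in round 4.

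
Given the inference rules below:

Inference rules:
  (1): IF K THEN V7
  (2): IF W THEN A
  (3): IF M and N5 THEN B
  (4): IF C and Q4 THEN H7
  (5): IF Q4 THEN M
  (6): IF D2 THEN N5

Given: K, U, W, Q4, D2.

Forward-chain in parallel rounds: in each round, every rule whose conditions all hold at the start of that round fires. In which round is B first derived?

Round 1 fires (1), (2), (5), (6), giving V7, A, M, N5.
Round 2 fires (3), giving B.
B first appears in round 2.

2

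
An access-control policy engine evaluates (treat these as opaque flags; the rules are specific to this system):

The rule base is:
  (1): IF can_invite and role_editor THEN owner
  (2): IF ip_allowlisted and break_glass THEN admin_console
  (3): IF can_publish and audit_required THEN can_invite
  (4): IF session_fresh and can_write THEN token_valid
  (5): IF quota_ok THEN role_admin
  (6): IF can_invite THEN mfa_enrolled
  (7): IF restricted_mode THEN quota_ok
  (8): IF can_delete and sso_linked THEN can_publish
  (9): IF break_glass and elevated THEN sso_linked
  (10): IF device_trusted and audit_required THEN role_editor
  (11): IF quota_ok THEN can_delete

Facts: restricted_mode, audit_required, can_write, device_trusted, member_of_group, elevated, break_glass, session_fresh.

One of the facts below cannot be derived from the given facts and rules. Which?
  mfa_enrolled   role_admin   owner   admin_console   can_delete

Round 1 fires (4), (7), (9), (10), giving token_valid, quota_ok, sso_linked, role_editor.
Round 2 fires (5), (11), giving role_admin, can_delete.
Round 3 fires (8), giving can_publish.
Round 4 fires (3), giving can_invite.
Round 5 fires (1), (6), giving owner, mfa_enrolled.
Derived: can_delete (round 2), role_admin (round 2), owner (round 5), mfa_enrolled (round 5). admin_console never appears in any round.

admin_console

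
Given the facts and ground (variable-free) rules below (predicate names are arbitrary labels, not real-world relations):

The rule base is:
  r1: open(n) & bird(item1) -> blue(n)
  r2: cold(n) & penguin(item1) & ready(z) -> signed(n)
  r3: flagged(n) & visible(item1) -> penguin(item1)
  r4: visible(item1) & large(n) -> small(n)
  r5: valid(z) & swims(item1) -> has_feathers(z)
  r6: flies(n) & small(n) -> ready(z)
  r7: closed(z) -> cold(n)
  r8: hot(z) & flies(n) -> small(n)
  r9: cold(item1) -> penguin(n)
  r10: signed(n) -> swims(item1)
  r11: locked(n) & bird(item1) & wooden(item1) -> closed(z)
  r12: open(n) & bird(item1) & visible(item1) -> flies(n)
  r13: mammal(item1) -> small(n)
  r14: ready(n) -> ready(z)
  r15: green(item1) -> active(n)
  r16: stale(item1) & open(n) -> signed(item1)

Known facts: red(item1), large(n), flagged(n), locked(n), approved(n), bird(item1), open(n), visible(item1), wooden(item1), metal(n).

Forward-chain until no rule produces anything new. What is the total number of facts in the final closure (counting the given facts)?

19

Round 1 — r1, r3, r4, r11, r12, derive blue(n), penguin(item1), small(n), closed(z), flies(n).
Round 2 — r6, r7, derive ready(z), cold(n).
Round 3 — r2, derive signed(n).
Round 4 — r10, derive swims(item1).
Closure: {approved(n), bird(item1), blue(n), closed(z), cold(n), flagged(n), flies(n), large(n), locked(n), metal(n), open(n), penguin(item1), ready(z), red(item1), signed(n), small(n), swims(item1), visible(item1), wooden(item1)} — 19 facts.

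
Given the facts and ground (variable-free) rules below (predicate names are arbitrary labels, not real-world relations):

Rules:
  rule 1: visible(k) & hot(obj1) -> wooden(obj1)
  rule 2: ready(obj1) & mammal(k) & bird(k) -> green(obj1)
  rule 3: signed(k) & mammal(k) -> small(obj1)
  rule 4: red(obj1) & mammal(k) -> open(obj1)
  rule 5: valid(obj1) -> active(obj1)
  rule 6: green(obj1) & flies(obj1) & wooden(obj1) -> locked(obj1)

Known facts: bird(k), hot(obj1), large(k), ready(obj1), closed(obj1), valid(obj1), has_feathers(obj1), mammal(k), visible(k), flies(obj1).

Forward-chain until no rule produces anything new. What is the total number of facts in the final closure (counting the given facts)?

14

Round 1 fires rule 1, rule 2, rule 5, giving wooden(obj1), green(obj1), active(obj1).
Round 2 fires rule 6, giving locked(obj1).
Closure: {active(obj1), bird(k), closed(obj1), flies(obj1), green(obj1), has_feathers(obj1), hot(obj1), large(k), locked(obj1), mammal(k), ready(obj1), valid(obj1), visible(k), wooden(obj1)} — 14 facts.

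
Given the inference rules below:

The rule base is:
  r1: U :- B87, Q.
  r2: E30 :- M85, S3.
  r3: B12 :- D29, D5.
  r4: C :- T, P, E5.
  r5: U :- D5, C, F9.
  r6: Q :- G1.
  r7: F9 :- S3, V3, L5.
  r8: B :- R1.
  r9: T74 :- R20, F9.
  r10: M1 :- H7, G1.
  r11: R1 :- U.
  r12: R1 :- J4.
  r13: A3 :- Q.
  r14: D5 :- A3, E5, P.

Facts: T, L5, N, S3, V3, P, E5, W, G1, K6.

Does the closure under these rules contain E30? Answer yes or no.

Round 1: r4 [C :- T, P, E5.]; r6 [Q :- G1.]; r7 [F9 :- S3, V3, L5.]. New: C, Q, F9.
Round 2: r13 [A3 :- Q.]. New: A3.
Round 3: r14 [D5 :- A3, E5, P.]. New: D5.
Round 4: r5 [U :- D5, C, F9.]. New: U.
Round 5: r11 [R1 :- U.]. New: R1.
Round 6: r8 [B :- R1.]. New: B.
Fixed point reached. E30 is concluded only by r2; r2 needs M85 (never derived).

no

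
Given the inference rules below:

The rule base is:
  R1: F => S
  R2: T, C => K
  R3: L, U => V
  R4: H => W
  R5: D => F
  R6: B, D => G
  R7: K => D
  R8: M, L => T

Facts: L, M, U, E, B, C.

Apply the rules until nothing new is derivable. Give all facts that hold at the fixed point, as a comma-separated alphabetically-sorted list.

B, C, D, E, F, G, K, L, M, S, T, U, V

Round 1 fires R3, R8, giving V, T.
Round 2 fires R2, giving K.
Round 3 fires R7, giving D.
Round 4 fires R5, R6, giving F, G.
Round 5 fires R1, giving S.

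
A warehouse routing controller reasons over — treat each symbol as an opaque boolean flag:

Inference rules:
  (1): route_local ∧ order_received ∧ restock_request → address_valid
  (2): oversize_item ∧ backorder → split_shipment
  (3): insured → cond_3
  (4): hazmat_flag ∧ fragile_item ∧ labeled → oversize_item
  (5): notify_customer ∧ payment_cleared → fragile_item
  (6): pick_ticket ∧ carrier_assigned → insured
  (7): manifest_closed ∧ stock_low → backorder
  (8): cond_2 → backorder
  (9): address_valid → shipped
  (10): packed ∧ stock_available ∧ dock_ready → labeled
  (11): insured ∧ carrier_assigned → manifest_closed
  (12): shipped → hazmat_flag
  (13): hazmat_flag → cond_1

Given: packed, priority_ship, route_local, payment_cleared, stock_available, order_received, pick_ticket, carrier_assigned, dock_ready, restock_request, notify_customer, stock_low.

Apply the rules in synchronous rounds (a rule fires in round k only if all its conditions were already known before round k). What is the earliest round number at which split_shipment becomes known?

Round 1 — (1), (5), (6), (10), derive address_valid, fragile_item, insured, labeled.
Round 2 — (3), (9), (11), derive cond_3, shipped, manifest_closed.
Round 3 — (7), (12), derive backorder, hazmat_flag.
Round 4 — (4), (13), derive oversize_item, cond_1.
Round 5 — (2), derive split_shipment.
split_shipment first appears in round 5.

5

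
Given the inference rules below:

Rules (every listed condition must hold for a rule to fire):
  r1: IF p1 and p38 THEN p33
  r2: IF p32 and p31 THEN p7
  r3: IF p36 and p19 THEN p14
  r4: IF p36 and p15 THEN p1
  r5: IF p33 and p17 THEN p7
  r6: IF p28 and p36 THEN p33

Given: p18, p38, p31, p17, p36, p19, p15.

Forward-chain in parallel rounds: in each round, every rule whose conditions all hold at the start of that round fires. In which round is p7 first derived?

[1] r3 [IF p36 and p19 THEN p14]; r4 [IF p36 and p15 THEN p1]. ⇒ new: p14, p1.
[2] r1 [IF p1 and p38 THEN p33]. ⇒ new: p33.
[3] r5 [IF p33 and p17 THEN p7]. ⇒ new: p7.
p7 first appears in round 3.

3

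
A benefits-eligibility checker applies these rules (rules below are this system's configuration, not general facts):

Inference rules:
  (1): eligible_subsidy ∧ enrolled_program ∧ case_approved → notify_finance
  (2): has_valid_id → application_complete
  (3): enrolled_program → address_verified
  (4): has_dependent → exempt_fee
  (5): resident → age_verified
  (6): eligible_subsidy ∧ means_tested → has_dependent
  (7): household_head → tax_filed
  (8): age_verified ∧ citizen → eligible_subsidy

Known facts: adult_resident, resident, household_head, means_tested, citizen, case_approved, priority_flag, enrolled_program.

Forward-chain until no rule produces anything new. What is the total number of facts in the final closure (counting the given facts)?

15

Round 1: (3) [enrolled_program → address_verified]; (5) [resident → age_verified]; (7) [household_head → tax_filed]. Adds address_verified, age_verified, tax_filed.
Round 2: (8) [age_verified ∧ citizen → eligible_subsidy]. Adds eligible_subsidy.
Round 3: (1) [eligible_subsidy ∧ enrolled_program ∧ case_approved → notify_finance]; (6) [eligible_subsidy ∧ means_tested → has_dependent]. Adds notify_finance, has_dependent.
Round 4: (4) [has_dependent → exempt_fee]. Adds exempt_fee.
Closure: {address_verified, adult_resident, age_verified, case_approved, citizen, eligible_subsidy, enrolled_program, exempt_fee, has_dependent, household_head, means_tested, notify_finance, priority_flag, resident, tax_filed} — 15 facts.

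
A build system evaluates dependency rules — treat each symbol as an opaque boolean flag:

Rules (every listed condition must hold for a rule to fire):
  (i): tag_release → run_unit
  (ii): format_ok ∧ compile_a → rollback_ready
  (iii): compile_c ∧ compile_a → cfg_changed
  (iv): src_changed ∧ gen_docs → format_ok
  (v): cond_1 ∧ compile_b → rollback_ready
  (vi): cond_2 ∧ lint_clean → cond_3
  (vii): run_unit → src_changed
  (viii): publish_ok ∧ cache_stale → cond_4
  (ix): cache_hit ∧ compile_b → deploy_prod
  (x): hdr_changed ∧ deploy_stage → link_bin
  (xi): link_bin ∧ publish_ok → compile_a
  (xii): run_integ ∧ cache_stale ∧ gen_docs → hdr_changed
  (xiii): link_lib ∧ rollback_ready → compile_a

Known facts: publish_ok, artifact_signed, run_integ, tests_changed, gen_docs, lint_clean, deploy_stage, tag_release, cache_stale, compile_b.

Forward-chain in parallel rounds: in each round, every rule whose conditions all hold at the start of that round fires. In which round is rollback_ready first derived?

4

Round 1: (i) [tag_release → run_unit]; (viii) [publish_ok ∧ cache_stale → cond_4]; (xii) [run_integ ∧ cache_stale ∧ gen_docs → hdr_changed]. New: run_unit, cond_4, hdr_changed.
Round 2: (vii) [run_unit → src_changed]; (x) [hdr_changed ∧ deploy_stage → link_bin]. New: src_changed, link_bin.
Round 3: (iv) [src_changed ∧ gen_docs → format_ok]; (xi) [link_bin ∧ publish_ok → compile_a]. New: format_ok, compile_a.
Round 4: (ii) [format_ok ∧ compile_a → rollback_ready]. New: rollback_ready.
rollback_ready first appears in round 4.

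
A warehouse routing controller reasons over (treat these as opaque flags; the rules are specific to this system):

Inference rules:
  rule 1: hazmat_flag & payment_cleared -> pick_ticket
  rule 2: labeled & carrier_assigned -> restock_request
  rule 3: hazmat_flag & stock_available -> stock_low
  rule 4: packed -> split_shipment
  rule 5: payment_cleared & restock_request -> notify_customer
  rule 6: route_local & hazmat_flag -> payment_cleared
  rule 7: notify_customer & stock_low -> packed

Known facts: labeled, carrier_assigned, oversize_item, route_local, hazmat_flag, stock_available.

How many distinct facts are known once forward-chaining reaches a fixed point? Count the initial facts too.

Round 1 — rule 2, rule 3, rule 6, derive restock_request, stock_low, payment_cleared.
Round 2 — rule 1, rule 5, derive pick_ticket, notify_customer.
Round 3 — rule 7, derive packed.
Round 4 — rule 4, derive split_shipment.
Closure: {carrier_assigned, hazmat_flag, labeled, notify_customer, oversize_item, packed, payment_cleared, pick_ticket, restock_request, route_local, split_shipment, stock_available, stock_low} — 13 facts.

13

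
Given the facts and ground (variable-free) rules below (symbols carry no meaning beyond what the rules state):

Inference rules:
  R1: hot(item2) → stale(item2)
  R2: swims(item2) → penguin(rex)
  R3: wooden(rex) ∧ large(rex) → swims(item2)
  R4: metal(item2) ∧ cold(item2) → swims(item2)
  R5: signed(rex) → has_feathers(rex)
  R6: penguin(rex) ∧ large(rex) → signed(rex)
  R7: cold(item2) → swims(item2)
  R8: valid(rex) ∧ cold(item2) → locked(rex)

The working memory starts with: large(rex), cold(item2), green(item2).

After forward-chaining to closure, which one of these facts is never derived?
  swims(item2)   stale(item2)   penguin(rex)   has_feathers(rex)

Round 1: R7 [cold(item2) → swims(item2)]. Adds swims(item2).
Round 2: R2 [swims(item2) → penguin(rex)]. Adds penguin(rex).
Round 3: R6 [penguin(rex) ∧ large(rex) → signed(rex)]. Adds signed(rex).
Round 4: R5 [signed(rex) → has_feathers(rex)]. Adds has_feathers(rex).
Derived: has_feathers(rex) (round 4), penguin(rex) (round 2), swims(item2) (round 1). stale(item2) never appears in any round.

stale(item2)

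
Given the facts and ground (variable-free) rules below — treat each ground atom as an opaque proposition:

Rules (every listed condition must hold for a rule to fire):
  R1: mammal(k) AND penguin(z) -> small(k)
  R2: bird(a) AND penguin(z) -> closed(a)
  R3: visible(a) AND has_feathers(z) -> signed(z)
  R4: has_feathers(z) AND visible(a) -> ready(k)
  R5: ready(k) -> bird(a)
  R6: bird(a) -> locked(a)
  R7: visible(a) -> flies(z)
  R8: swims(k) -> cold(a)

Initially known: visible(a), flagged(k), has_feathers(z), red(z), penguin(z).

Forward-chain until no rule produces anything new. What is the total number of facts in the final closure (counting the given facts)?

11

Round 1: R3 [visible(a) AND has_feathers(z) -> signed(z)]; R4 [has_feathers(z) AND visible(a) -> ready(k)]; R7 [visible(a) -> flies(z)]. Adds signed(z), ready(k), flies(z).
Round 2: R5 [ready(k) -> bird(a)]. Adds bird(a).
Round 3: R2 [bird(a) AND penguin(z) -> closed(a)]; R6 [bird(a) -> locked(a)]. Adds closed(a), locked(a).
Closure: {bird(a), closed(a), flagged(k), flies(z), has_feathers(z), locked(a), penguin(z), ready(k), red(z), signed(z), visible(a)} — 11 facts.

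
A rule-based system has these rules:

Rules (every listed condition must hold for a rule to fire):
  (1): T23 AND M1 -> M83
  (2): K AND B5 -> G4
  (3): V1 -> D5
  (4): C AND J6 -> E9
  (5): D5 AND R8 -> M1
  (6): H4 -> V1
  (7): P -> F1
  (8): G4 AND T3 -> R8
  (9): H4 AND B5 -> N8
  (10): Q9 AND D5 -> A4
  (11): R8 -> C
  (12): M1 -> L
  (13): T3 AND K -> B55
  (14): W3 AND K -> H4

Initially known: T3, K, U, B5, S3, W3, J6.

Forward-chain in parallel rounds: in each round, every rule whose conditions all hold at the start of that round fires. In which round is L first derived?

5

Round 1 fires (2), (13), (14), giving G4, B55, H4.
Round 2 fires (6), (8), (9), giving V1, R8, N8.
Round 3 fires (3), (11), giving D5, C.
Round 4 fires (4), (5), giving E9, M1.
Round 5 fires (12), giving L.
L first appears in round 5.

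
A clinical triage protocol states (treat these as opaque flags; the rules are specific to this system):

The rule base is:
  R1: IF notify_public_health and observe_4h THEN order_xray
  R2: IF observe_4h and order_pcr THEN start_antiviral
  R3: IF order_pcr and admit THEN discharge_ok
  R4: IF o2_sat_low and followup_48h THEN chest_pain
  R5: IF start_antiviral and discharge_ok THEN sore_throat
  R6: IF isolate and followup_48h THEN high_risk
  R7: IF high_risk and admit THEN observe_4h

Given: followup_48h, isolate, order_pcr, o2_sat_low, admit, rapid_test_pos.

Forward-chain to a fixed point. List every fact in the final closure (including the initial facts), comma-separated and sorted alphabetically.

Round 1 — R3, R4, R6, derive discharge_ok, chest_pain, high_risk.
Round 2 — R7, derive observe_4h.
Round 3 — R2, derive start_antiviral.
Round 4 — R5, derive sore_throat.

admit, chest_pain, discharge_ok, followup_48h, high_risk, isolate, o2_sat_low, observe_4h, order_pcr, rapid_test_pos, sore_throat, start_antiviral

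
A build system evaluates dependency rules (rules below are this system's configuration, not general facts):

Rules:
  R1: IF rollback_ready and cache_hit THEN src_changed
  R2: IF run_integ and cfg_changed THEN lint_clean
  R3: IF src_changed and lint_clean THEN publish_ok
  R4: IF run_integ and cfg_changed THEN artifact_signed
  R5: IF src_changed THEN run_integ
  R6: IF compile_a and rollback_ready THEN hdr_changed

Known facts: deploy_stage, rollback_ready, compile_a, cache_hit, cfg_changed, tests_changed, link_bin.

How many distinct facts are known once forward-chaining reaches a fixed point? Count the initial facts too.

Round 1: R1 [IF rollback_ready and cache_hit THEN src_changed]; R6 [IF compile_a and rollback_ready THEN hdr_changed]. Adds src_changed, hdr_changed.
Round 2: R5 [IF src_changed THEN run_integ]. Adds run_integ.
Round 3: R2 [IF run_integ and cfg_changed THEN lint_clean]; R4 [IF run_integ and cfg_changed THEN artifact_signed]. Adds lint_clean, artifact_signed.
Round 4: R3 [IF src_changed and lint_clean THEN publish_ok]. Adds publish_ok.
Closure: {artifact_signed, cache_hit, cfg_changed, compile_a, deploy_stage, hdr_changed, link_bin, lint_clean, publish_ok, rollback_ready, run_integ, src_changed, tests_changed} — 13 facts.

13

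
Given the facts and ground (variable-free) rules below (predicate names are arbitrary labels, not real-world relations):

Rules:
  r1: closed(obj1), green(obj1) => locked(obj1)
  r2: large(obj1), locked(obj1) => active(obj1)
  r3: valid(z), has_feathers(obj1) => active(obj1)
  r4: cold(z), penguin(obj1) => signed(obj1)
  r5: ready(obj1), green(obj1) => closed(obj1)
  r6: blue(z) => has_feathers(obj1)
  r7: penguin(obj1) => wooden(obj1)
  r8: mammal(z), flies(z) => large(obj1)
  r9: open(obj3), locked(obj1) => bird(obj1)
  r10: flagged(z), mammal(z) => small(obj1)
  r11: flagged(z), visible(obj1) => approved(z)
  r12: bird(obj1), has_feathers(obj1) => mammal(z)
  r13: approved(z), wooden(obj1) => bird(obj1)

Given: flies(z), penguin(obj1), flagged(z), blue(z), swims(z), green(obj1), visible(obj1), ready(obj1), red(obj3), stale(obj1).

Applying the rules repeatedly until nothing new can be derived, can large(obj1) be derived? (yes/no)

Round 1: r5 [ready(obj1), green(obj1) => closed(obj1)]; r6 [blue(z) => has_feathers(obj1)]; r7 [penguin(obj1) => wooden(obj1)]; r11 [flagged(z), visible(obj1) => approved(z)]. Adds closed(obj1), has_feathers(obj1), wooden(obj1), approved(z).
Round 2: r1 [closed(obj1), green(obj1) => locked(obj1)]; r13 [approved(z), wooden(obj1) => bird(obj1)]. Adds locked(obj1), bird(obj1).
Round 3: r12 [bird(obj1), has_feathers(obj1) => mammal(z)]. Adds mammal(z).
Round 4: r8 [mammal(z), flies(z) => large(obj1)]; r10 [flagged(z), mammal(z) => small(obj1)]. Adds large(obj1), small(obj1).
Round 5: r2 [large(obj1), locked(obj1) => active(obj1)]. Adds active(obj1).
large(obj1) appears in round 4, so it is derivable.

yes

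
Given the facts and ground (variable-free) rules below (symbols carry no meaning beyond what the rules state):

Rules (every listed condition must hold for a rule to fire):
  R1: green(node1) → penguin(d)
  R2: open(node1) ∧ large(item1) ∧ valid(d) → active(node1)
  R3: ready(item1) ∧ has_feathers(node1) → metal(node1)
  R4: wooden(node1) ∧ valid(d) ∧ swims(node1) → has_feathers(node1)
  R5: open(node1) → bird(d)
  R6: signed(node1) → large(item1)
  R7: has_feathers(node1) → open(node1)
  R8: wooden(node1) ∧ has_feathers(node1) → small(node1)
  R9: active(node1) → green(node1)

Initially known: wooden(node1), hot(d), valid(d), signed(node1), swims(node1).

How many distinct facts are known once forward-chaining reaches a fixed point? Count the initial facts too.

13

Round 1: R4 [wooden(node1) ∧ valid(d) ∧ swims(node1) → has_feathers(node1)]; R6 [signed(node1) → large(item1)]. Adds has_feathers(node1), large(item1).
Round 2: R7 [has_feathers(node1) → open(node1)]; R8 [wooden(node1) ∧ has_feathers(node1) → small(node1)]. Adds open(node1), small(node1).
Round 3: R2 [open(node1) ∧ large(item1) ∧ valid(d) → active(node1)]; R5 [open(node1) → bird(d)]. Adds active(node1), bird(d).
Round 4: R9 [active(node1) → green(node1)]. Adds green(node1).
Round 5: R1 [green(node1) → penguin(d)]. Adds penguin(d).
Closure: {active(node1), bird(d), green(node1), has_feathers(node1), hot(d), large(item1), open(node1), penguin(d), signed(node1), small(node1), swims(node1), valid(d), wooden(node1)} — 13 facts.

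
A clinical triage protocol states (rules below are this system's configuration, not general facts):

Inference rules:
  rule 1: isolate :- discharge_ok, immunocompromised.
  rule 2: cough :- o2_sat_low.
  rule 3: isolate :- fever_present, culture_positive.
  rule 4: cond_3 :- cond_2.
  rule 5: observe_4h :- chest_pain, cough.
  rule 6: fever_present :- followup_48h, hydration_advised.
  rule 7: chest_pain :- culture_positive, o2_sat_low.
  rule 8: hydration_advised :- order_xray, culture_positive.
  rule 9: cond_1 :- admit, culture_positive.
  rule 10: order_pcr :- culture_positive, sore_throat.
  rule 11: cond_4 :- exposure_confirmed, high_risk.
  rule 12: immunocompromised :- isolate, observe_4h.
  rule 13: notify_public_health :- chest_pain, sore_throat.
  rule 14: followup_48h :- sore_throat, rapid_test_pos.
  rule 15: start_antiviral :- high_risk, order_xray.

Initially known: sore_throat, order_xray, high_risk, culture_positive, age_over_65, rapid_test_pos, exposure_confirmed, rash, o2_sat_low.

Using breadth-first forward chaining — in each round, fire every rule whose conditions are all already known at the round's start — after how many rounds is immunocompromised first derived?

4

[1] rule 2 [cough :- o2_sat_low.]; rule 7 [chest_pain :- culture_positive, o2_sat_low.]; rule 8 [hydration_advised :- order_xray, culture_positive.]; rule 10 [order_pcr :- culture_positive, sore_throat.]; rule 11 [cond_4 :- exposure_confirmed, high_risk.]; rule 14 [followup_48h :- sore_throat, rapid_test_pos.]; rule 15 [start_antiviral :- high_risk, order_xray.]. ⇒ new: cough, chest_pain, hydration_advised, order_pcr, cond_4, followup_48h, start_antiviral.
[2] rule 5 [observe_4h :- chest_pain, cough.]; rule 6 [fever_present :- followup_48h, hydration_advised.]; rule 13 [notify_public_health :- chest_pain, sore_throat.]. ⇒ new: observe_4h, fever_present, notify_public_health.
[3] rule 3 [isolate :- fever_present, culture_positive.]. ⇒ new: isolate.
[4] rule 12 [immunocompromised :- isolate, observe_4h.]. ⇒ new: immunocompromised.
immunocompromised first appears in round 4.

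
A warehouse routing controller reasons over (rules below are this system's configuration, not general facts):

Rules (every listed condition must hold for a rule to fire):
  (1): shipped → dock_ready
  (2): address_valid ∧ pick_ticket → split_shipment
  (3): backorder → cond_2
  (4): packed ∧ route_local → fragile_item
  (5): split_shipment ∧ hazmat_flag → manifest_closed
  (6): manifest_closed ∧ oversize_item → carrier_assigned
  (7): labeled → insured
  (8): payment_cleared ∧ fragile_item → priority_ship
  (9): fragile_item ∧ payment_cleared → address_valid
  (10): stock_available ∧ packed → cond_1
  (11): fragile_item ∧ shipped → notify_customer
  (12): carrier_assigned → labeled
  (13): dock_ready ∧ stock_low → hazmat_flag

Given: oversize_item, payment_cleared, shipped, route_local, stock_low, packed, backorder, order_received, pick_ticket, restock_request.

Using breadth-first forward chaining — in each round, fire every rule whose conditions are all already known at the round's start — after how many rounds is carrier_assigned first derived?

5

[1] (1) [shipped → dock_ready]; (3) [backorder → cond_2]; (4) [packed ∧ route_local → fragile_item]. ⇒ new: dock_ready, cond_2, fragile_item.
[2] (8) [payment_cleared ∧ fragile_item → priority_ship]; (9) [fragile_item ∧ payment_cleared → address_valid]; (11) [fragile_item ∧ shipped → notify_customer]; (13) [dock_ready ∧ stock_low → hazmat_flag]. ⇒ new: priority_ship, address_valid, notify_customer, hazmat_flag.
[3] (2) [address_valid ∧ pick_ticket → split_shipment]. ⇒ new: split_shipment.
[4] (5) [split_shipment ∧ hazmat_flag → manifest_closed]. ⇒ new: manifest_closed.
[5] (6) [manifest_closed ∧ oversize_item → carrier_assigned]. ⇒ new: carrier_assigned.
carrier_assigned first appears in round 5.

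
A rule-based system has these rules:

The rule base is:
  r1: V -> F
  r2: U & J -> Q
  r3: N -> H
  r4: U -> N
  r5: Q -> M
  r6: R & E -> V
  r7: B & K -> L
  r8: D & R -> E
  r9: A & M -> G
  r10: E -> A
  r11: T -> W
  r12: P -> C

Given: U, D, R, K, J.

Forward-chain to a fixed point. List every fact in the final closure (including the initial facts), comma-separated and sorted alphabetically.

A, D, E, F, G, H, J, K, M, N, Q, R, U, V

Round 1 fires r2, r4, r8, giving Q, N, E.
Round 2 fires r3, r5, r6, r10, giving H, M, V, A.
Round 3 fires r1, r9, giving F, G.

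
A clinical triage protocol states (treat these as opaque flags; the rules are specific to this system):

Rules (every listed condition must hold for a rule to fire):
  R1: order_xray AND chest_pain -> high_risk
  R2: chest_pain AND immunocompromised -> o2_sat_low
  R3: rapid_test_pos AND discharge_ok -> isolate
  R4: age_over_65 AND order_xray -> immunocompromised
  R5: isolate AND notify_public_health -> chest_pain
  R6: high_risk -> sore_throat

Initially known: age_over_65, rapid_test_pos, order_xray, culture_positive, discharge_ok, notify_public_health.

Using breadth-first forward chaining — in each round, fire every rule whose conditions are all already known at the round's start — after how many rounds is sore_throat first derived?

4

Round 1: R3 [rapid_test_pos AND discharge_ok -> isolate]; R4 [age_over_65 AND order_xray -> immunocompromised]. New: isolate, immunocompromised.
Round 2: R5 [isolate AND notify_public_health -> chest_pain]. New: chest_pain.
Round 3: R1 [order_xray AND chest_pain -> high_risk]; R2 [chest_pain AND immunocompromised -> o2_sat_low]. New: high_risk, o2_sat_low.
Round 4: R6 [high_risk -> sore_throat]. New: sore_throat.
sore_throat first appears in round 4.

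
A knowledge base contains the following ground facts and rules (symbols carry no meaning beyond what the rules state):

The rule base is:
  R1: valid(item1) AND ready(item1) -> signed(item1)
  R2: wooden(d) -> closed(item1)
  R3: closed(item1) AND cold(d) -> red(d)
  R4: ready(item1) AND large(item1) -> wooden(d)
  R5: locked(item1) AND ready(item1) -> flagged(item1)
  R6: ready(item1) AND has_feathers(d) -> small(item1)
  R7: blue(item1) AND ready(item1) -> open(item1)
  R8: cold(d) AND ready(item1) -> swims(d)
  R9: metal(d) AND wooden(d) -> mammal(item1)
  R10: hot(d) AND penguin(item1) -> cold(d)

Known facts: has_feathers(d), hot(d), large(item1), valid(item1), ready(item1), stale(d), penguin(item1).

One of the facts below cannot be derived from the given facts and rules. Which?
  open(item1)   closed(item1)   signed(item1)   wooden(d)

open(item1)

Round 1: R1 [valid(item1) AND ready(item1) -> signed(item1)]; R4 [ready(item1) AND large(item1) -> wooden(d)]; R6 [ready(item1) AND has_feathers(d) -> small(item1)]; R10 [hot(d) AND penguin(item1) -> cold(d)]. New: signed(item1), wooden(d), small(item1), cold(d).
Round 2: R2 [wooden(d) -> closed(item1)]; R8 [cold(d) AND ready(item1) -> swims(d)]. New: closed(item1), swims(d).
Round 3: R3 [closed(item1) AND cold(d) -> red(d)]. New: red(d).
Derived: signed(item1) (round 1), wooden(d) (round 1), closed(item1) (round 2). open(item1) never appears in any round.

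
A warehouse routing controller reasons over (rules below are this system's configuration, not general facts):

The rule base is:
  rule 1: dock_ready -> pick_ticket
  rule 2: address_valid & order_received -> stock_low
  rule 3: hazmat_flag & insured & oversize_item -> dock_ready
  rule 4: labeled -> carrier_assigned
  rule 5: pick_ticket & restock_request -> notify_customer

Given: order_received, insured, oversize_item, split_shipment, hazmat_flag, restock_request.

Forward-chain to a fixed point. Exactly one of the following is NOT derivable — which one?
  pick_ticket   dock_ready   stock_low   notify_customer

Round 1: rule 3 [hazmat_flag & insured & oversize_item -> dock_ready]. New: dock_ready.
Round 2: rule 1 [dock_ready -> pick_ticket]. New: pick_ticket.
Round 3: rule 5 [pick_ticket & restock_request -> notify_customer]. New: notify_customer.
Derived: dock_ready (round 1), notify_customer (round 3), pick_ticket (round 2). stock_low never appears in any round.

stock_low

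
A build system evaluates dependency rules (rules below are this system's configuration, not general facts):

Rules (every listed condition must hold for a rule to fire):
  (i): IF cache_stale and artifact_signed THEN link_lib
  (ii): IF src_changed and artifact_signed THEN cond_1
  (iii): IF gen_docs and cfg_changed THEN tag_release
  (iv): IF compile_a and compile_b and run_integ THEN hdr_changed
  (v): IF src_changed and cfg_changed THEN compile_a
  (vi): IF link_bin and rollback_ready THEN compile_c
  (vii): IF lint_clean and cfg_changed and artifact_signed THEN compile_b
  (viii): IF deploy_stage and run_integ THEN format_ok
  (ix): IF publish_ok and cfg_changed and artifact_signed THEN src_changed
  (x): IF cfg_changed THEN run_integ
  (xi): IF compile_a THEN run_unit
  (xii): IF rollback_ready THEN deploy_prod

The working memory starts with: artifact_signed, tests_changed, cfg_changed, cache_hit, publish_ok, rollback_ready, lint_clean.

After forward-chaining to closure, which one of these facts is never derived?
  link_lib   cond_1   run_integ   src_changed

link_lib

Round 1 — (vii), (ix), (x), (xii), derive compile_b, src_changed, run_integ, deploy_prod.
Round 2 — (ii), (v), derive cond_1, compile_a.
Round 3 — (iv), (xi), derive hdr_changed, run_unit.
Derived: src_changed (round 1), run_integ (round 1), cond_1 (round 2). link_lib never appears in any round.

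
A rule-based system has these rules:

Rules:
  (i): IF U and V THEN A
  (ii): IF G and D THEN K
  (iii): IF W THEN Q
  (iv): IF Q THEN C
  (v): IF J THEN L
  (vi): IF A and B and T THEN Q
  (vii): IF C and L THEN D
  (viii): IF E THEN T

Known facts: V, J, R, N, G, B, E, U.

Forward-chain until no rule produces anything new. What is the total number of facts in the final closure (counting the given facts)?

15

[1] (i) [IF U and V THEN A]; (v) [IF J THEN L]; (viii) [IF E THEN T]. ⇒ new: A, L, T.
[2] (vi) [IF A and B and T THEN Q]. ⇒ new: Q.
[3] (iv) [IF Q THEN C]. ⇒ new: C.
[4] (vii) [IF C and L THEN D]. ⇒ new: D.
[5] (ii) [IF G and D THEN K]. ⇒ new: K.
Closure: {A, B, C, D, E, G, J, K, L, N, Q, R, T, U, V} — 15 facts.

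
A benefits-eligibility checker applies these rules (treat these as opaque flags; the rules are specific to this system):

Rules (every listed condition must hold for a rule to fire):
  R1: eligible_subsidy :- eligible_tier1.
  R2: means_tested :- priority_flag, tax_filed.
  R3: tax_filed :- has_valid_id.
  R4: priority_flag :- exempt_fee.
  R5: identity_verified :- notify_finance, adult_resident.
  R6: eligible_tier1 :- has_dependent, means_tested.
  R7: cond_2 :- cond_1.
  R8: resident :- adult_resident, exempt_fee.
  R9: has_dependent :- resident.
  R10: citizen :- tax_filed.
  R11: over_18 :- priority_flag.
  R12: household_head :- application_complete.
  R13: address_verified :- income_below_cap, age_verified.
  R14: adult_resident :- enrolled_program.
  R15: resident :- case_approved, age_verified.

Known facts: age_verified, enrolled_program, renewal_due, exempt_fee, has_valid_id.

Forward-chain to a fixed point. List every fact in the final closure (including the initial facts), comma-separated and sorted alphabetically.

adult_resident, age_verified, citizen, eligible_subsidy, eligible_tier1, enrolled_program, exempt_fee, has_dependent, has_valid_id, means_tested, over_18, priority_flag, renewal_due, resident, tax_filed

[1] R3 [tax_filed :- has_valid_id.]; R4 [priority_flag :- exempt_fee.]; R14 [adult_resident :- enrolled_program.]. ⇒ new: tax_filed, priority_flag, adult_resident.
[2] R2 [means_tested :- priority_flag, tax_filed.]; R8 [resident :- adult_resident, exempt_fee.]; R10 [citizen :- tax_filed.]; R11 [over_18 :- priority_flag.]. ⇒ new: means_tested, resident, citizen, over_18.
[3] R9 [has_dependent :- resident.]. ⇒ new: has_dependent.
[4] R6 [eligible_tier1 :- has_dependent, means_tested.]. ⇒ new: eligible_tier1.
[5] R1 [eligible_subsidy :- eligible_tier1.]. ⇒ new: eligible_subsidy.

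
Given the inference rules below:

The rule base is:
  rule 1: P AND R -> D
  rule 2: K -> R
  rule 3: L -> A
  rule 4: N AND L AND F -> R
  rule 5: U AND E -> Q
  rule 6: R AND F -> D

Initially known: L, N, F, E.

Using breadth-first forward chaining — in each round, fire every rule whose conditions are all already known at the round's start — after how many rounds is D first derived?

Round 1 fires rule 3, rule 4, giving A, R.
Round 2 fires rule 6, giving D.
D first appears in round 2.

2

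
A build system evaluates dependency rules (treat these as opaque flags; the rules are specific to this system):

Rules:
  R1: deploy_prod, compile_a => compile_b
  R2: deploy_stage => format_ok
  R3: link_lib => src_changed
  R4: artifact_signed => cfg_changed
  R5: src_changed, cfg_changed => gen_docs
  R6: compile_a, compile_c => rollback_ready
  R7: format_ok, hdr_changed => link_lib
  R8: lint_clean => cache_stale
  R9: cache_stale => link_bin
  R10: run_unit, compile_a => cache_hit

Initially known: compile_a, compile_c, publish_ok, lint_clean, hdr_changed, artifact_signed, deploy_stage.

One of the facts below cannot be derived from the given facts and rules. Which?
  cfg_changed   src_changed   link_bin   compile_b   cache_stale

Round 1: R2 [deploy_stage => format_ok]; R4 [artifact_signed => cfg_changed]; R6 [compile_a, compile_c => rollback_ready]; R8 [lint_clean => cache_stale]. Adds format_ok, cfg_changed, rollback_ready, cache_stale.
Round 2: R7 [format_ok, hdr_changed => link_lib]; R9 [cache_stale => link_bin]. Adds link_lib, link_bin.
Round 3: R3 [link_lib => src_changed]. Adds src_changed.
Round 4: R5 [src_changed, cfg_changed => gen_docs]. Adds gen_docs.
Derived: cfg_changed (round 1), src_changed (round 3), cache_stale (round 1), link_bin (round 2). compile_b never appears in any round.

compile_b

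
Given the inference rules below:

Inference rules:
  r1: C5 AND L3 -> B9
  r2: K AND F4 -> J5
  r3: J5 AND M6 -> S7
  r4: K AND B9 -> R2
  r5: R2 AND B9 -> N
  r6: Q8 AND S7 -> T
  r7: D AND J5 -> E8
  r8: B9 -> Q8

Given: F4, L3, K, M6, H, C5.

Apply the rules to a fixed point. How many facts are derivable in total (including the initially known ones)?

13

[1] r1 [C5 AND L3 -> B9]; r2 [K AND F4 -> J5]. ⇒ new: B9, J5.
[2] r3 [J5 AND M6 -> S7]; r4 [K AND B9 -> R2]; r8 [B9 -> Q8]. ⇒ new: S7, R2, Q8.
[3] r5 [R2 AND B9 -> N]; r6 [Q8 AND S7 -> T]. ⇒ new: N, T.
Closure: {B9, C5, F4, H, J5, K, L3, M6, N, Q8, R2, S7, T} — 13 facts.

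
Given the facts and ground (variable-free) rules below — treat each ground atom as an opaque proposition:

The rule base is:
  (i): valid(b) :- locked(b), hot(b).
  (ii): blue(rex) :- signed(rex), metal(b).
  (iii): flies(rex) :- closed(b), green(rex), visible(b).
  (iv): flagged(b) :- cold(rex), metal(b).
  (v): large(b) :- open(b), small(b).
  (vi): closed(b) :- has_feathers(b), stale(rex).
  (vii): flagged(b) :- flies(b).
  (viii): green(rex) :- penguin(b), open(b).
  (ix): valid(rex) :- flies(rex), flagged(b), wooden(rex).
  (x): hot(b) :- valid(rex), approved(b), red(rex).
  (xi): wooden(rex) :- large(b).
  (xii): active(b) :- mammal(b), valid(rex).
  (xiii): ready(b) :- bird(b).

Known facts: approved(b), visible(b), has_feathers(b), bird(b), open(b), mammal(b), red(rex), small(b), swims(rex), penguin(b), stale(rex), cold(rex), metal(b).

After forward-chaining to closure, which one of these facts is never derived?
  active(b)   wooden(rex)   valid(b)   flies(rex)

Round 1: (iv) [flagged(b) :- cold(rex), metal(b).]; (v) [large(b) :- open(b), small(b).]; (vi) [closed(b) :- has_feathers(b), stale(rex).]; (viii) [green(rex) :- penguin(b), open(b).]; (xiii) [ready(b) :- bird(b).]. Adds flagged(b), large(b), closed(b), green(rex), ready(b).
Round 2: (iii) [flies(rex) :- closed(b), green(rex), visible(b).]; (xi) [wooden(rex) :- large(b).]. Adds flies(rex), wooden(rex).
Round 3: (ix) [valid(rex) :- flies(rex), flagged(b), wooden(rex).]. Adds valid(rex).
Round 4: (x) [hot(b) :- valid(rex), approved(b), red(rex).]; (xii) [active(b) :- mammal(b), valid(rex).]. Adds hot(b), active(b).
Derived: wooden(rex) (round 2), flies(rex) (round 2), active(b) (round 4). valid(b) never appears in any round.

valid(b)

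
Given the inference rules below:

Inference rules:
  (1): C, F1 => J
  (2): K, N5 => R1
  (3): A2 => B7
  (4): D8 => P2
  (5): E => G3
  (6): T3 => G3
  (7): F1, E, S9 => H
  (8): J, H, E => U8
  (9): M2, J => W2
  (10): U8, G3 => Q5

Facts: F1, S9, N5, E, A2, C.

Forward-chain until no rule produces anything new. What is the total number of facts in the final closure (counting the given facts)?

Round 1: (1) [C, F1 => J]; (3) [A2 => B7]; (5) [E => G3]; (7) [F1, E, S9 => H]. Adds J, B7, G3, H.
Round 2: (8) [J, H, E => U8]. Adds U8.
Round 3: (10) [U8, G3 => Q5]. Adds Q5.
Closure: {A2, B7, C, E, F1, G3, H, J, N5, Q5, S9, U8} — 12 facts.

12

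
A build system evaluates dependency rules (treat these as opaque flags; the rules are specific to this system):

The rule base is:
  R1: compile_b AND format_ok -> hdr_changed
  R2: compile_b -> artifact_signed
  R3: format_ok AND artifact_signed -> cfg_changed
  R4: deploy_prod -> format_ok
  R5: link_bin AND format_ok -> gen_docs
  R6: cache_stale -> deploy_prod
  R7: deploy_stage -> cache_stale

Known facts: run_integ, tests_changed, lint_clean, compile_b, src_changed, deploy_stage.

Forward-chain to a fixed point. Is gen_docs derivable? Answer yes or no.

no

[1] R2 [compile_b -> artifact_signed]; R7 [deploy_stage -> cache_stale]. ⇒ new: artifact_signed, cache_stale.
[2] R6 [cache_stale -> deploy_prod]. ⇒ new: deploy_prod.
[3] R4 [deploy_prod -> format_ok]. ⇒ new: format_ok.
[4] R1 [compile_b AND format_ok -> hdr_changed]; R3 [format_ok AND artifact_signed -> cfg_changed]. ⇒ new: hdr_changed, cfg_changed.
Fixed point reached. gen_docs is concluded only by R5; R5 needs link_bin (never derived).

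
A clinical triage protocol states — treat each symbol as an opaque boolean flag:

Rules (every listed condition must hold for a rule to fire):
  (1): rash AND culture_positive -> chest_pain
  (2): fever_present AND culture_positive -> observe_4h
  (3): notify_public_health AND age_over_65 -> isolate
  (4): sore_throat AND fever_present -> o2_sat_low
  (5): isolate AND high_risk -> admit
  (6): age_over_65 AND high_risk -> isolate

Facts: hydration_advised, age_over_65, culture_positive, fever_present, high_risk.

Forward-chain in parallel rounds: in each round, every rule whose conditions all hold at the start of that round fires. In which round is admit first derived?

Round 1 fires (2), (6), giving observe_4h, isolate.
Round 2 fires (5), giving admit.
admit first appears in round 2.

2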